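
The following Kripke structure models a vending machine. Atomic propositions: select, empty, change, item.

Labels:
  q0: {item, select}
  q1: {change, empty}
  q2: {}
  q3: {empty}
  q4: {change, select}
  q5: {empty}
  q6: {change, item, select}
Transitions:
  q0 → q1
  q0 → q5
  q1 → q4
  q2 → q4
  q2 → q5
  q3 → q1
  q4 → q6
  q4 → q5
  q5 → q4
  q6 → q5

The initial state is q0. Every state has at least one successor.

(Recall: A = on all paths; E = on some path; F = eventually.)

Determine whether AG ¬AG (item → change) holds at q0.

States satisfying ¬AG (item → change): {q0}.
States satisfying AG ¬AG (item → change): ∅.
q1 is reachable from q0 and violates ¬AG (item → change), so AG fails at q0.
q0 ∉ Sat(AG ¬AG (item → change)).

No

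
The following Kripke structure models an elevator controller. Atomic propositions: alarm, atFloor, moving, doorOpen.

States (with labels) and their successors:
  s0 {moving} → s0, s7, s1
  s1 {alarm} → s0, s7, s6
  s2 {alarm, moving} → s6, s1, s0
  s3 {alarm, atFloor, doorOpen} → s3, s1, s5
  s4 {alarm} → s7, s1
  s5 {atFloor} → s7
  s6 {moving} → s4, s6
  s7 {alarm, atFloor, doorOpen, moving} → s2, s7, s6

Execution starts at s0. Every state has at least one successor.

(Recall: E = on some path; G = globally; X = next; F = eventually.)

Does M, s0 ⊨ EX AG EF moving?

Satisfied

States satisfying AG EF moving: {s0, s1, s2, s3, s4, s5, s6, s7}.
States satisfying EX AG EF moving: {s0, s1, s2, s3, s4, s5, s6, s7}.
s0 ∈ Sat(EX AG EF moving).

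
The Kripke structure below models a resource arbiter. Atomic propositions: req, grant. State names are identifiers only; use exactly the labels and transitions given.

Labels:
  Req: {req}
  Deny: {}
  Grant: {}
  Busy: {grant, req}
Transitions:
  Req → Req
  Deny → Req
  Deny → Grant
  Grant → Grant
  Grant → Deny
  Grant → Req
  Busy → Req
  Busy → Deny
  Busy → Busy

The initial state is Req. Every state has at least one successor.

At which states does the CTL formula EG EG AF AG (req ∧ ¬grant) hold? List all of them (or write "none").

{Req}

States satisfying EG AF AG (req ∧ ¬grant): {Req}.
States satisfying EG EG AF AG (req ∧ ¬grant): {Req}.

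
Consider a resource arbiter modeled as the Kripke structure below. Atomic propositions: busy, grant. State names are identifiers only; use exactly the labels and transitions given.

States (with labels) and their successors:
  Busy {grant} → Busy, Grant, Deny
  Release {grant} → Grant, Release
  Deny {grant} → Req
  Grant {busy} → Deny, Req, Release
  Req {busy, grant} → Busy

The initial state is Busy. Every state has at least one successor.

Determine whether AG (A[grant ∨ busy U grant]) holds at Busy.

States satisfying A[grant ∨ busy U grant]: {Busy, Release, Deny, Grant, Req}.
States satisfying AG (A[grant ∨ busy U grant]): {Busy, Release, Deny, Grant, Req}.
Every state reachable from Busy satisfies A[grant ∨ busy U grant].
Busy ∈ Sat(AG (A[grant ∨ busy U grant])).

Satisfied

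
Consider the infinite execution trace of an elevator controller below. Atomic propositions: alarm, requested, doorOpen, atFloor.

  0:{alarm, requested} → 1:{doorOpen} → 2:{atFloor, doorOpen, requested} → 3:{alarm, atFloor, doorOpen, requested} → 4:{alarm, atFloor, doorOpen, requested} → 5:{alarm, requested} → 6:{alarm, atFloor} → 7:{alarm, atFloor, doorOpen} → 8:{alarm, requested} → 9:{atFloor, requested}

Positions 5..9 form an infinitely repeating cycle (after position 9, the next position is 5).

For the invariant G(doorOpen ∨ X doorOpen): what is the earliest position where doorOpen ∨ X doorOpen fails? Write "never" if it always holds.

5

Check doorOpen ∨ X doorOpen at each position in order: 0 ✓, 1 ✓, 2 ✓, 3 ✓, 4 ✓.
At position 5 the labels are {alarm, requested} and the next position 6 has {alarm, atFloor}, so doorOpen ∨ X doorOpen is false there. This is the first violation.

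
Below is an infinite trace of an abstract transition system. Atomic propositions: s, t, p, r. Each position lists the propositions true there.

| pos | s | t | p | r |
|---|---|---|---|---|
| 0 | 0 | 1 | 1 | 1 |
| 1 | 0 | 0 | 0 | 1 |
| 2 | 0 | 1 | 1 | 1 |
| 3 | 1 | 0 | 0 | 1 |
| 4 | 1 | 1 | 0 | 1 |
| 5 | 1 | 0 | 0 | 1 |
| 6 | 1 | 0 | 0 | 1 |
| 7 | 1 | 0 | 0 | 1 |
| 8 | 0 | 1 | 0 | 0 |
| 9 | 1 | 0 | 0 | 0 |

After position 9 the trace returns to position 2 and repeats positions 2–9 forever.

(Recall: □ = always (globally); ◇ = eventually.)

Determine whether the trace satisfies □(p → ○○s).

Does not hold

p → ○○s must hold at every position from 0 onward. It fails at position 0, so □(p → ○○s) is false.
Positions where p holds: 0, 2.
Check ○○s at each: 0→fails, 2→ok.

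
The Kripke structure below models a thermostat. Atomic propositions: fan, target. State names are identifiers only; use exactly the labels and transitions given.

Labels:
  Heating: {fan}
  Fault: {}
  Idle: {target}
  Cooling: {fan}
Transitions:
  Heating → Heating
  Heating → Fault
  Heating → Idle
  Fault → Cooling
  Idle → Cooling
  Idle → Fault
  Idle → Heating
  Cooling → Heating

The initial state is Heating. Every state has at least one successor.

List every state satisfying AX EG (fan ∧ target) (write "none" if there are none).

none

States satisfying EG (fan ∧ target): ∅.
States satisfying AX EG (fan ∧ target): ∅.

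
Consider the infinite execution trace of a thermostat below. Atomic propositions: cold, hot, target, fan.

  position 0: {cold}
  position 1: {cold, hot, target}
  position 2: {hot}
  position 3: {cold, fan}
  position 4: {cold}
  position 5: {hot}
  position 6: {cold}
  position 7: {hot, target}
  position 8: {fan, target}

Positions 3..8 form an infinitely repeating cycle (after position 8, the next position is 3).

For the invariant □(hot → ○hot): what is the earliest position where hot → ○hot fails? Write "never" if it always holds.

Check hot → ○hot at each position in order: 0 ✓, 1 ✓.
At position 2 the labels are {hot} and the next position 3 has {cold, fan}, so hot → ○hot is false there. This is the first violation.

2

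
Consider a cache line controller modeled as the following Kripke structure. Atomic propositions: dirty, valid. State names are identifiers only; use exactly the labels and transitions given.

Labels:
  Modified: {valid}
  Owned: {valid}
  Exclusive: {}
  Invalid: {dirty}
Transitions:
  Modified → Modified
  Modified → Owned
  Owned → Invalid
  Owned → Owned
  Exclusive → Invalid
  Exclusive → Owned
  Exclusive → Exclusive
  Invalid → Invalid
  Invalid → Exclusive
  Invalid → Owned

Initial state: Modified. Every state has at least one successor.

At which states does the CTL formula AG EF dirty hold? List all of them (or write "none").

States satisfying EF dirty: {Modified, Owned, Exclusive, Invalid}.
States satisfying AG EF dirty: {Modified, Owned, Exclusive, Invalid}.

{Modified, Owned, Exclusive, Invalid}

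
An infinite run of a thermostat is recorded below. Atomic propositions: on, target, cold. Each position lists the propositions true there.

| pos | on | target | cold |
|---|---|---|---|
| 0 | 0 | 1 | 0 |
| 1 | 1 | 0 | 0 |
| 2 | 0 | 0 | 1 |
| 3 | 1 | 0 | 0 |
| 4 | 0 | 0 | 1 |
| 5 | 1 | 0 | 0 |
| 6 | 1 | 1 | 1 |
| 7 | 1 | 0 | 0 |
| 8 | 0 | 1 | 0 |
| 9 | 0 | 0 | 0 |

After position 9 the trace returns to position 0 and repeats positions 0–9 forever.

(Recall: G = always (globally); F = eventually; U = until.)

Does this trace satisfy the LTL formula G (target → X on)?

Violated

target → X on must hold at every position from 0 onward. It fails at position 8, so G (target → X on) is false.
Positions where target holds: 0, 6, 8.
Check X on at each: 0→ok, 6→ok, 8→fails.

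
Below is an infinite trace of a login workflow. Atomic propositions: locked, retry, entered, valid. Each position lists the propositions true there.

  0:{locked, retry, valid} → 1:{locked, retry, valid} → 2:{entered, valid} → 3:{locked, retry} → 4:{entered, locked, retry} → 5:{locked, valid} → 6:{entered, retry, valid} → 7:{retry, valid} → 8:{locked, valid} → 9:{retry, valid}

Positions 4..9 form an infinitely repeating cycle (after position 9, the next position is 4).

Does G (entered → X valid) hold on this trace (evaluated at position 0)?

Violated

entered → X valid must hold at every position from 0 onward. It fails at position 2, so G (entered → X valid) is false.
Positions where entered holds: 2, 4, 6.
Check X valid at each: 2→fails, 4→ok, 6→ok.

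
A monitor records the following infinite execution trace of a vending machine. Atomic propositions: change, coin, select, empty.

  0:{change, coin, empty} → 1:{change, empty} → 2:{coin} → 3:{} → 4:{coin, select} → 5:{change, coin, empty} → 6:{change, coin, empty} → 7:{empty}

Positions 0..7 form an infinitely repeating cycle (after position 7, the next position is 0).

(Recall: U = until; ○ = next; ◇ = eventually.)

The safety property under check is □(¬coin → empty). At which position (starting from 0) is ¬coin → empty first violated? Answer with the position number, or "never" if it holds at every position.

3

Check ¬coin → empty at each position in order: 0 ✓, 1 ✓, 2 ✓.
At position 3 the labels are {}, so ¬coin → empty is false there. This is the first violation.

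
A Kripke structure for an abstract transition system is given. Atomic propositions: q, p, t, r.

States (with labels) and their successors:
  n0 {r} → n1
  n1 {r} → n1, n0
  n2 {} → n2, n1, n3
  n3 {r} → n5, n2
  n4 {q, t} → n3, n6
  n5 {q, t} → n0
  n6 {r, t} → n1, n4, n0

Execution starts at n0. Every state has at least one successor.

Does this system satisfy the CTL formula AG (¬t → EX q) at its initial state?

States satisfying ¬t → EX q: {n3, n4, n5, n6}.
States satisfying AG (¬t → EX q): ∅.
n0 is reachable from n0 and violates ¬t → EX q, so AG fails at n0.
n0 ∉ Sat(AG (¬t → EX q)).

Does not hold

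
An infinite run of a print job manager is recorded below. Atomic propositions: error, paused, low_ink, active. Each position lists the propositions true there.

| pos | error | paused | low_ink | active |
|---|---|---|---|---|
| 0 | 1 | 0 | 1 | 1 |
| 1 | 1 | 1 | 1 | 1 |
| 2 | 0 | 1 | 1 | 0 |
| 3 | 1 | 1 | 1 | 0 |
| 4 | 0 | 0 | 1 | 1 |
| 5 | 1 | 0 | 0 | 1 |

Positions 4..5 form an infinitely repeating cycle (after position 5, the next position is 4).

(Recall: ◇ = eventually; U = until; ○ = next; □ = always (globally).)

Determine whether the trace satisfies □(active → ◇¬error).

Holds

active → ◇¬error holds at every position 0..5, and those are all positions ever visited, so □(active → ◇¬error) holds.
Positions where active holds: 0, 1, 4, 5.
Check ◇¬error at each: 0→ok, 1→ok, 4→ok, 5→ok.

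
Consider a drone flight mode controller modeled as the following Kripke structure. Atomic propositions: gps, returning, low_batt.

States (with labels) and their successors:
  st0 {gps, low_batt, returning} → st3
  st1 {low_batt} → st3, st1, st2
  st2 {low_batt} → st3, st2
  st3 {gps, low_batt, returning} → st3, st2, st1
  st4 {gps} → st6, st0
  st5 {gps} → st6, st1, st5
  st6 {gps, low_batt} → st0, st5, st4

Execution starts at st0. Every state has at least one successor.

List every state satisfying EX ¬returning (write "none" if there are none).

{st1, st2, st3, st4, st5, st6}

States satisfying ¬returning: {st1, st2, st4, st5, st6}.
States satisfying EX ¬returning: {st1, st2, st3, st4, st5, st6}.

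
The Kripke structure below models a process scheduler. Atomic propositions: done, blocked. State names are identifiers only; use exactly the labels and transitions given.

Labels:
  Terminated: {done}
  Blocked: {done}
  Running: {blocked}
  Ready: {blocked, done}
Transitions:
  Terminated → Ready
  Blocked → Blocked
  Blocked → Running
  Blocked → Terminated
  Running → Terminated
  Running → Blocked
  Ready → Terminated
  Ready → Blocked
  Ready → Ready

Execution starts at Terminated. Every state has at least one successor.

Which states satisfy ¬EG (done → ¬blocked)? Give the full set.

States satisfying done → ¬blocked: {Terminated, Blocked, Running}.
States satisfying EG (done → ¬blocked): {Blocked, Running}.
States satisfying ¬EG (done → ¬blocked): {Terminated, Ready}.

{Terminated, Ready}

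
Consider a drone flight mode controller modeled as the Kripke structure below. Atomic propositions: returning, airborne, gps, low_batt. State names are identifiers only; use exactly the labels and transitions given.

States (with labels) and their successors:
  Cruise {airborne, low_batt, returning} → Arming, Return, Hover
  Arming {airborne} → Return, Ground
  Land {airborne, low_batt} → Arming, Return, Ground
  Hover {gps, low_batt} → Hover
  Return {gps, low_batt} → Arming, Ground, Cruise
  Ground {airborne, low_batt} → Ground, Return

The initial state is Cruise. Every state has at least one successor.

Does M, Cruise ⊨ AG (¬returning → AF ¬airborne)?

States satisfying ¬returning → AF ¬airborne: {Cruise, Hover, Return}.
States satisfying AG (¬returning → AF ¬airborne): {Hover}.
Arming is reachable from Cruise and violates ¬returning → AF ¬airborne, so AG fails at Cruise.
Cruise ∉ Sat(AG (¬returning → AF ¬airborne)).

Does not hold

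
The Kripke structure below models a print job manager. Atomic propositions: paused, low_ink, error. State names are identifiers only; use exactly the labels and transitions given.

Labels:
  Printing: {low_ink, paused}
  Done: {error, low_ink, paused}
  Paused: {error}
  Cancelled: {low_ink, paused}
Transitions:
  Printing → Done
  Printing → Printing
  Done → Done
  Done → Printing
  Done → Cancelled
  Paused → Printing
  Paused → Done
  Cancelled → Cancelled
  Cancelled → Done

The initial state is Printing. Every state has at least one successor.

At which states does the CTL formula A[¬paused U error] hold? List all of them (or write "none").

{Done, Paused}

States satisfying ¬paused: {Paused}.
States satisfying error: {Done, Paused}.
States satisfying A[¬paused U error]: {Done, Paused}.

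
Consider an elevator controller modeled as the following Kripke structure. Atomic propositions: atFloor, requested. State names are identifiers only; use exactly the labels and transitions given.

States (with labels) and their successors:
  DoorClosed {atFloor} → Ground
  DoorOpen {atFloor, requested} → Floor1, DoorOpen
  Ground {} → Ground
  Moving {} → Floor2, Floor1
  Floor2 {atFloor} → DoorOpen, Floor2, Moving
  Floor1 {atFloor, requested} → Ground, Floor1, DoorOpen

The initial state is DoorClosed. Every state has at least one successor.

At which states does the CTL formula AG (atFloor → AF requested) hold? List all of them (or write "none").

{DoorOpen, Ground, Floor1}

States satisfying atFloor → AF requested: {DoorOpen, Ground, Moving, Floor1}.
States satisfying AG (atFloor → AF requested): {DoorOpen, Ground, Floor1}.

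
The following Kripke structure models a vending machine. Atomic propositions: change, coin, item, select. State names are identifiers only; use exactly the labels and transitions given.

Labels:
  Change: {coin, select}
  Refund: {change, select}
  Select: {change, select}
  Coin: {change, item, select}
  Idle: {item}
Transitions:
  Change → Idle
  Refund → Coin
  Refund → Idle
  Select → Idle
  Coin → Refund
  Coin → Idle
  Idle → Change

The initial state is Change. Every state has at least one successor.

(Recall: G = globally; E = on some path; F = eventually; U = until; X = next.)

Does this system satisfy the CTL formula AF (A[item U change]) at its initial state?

States satisfying A[item U change]: {Refund, Select, Coin}.
States satisfying AF (A[item U change]): {Refund, Select, Coin}.
There is a path from Change along which A[item U change] never holds.
Change ∉ Sat(AF (A[item U change])).

No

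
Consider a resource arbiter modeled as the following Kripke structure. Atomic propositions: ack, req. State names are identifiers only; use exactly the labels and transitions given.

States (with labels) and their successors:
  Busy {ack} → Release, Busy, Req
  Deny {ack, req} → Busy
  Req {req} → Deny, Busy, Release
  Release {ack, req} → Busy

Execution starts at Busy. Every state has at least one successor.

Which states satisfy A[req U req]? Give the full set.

{Deny, Req, Release}

States satisfying req: {Deny, Req, Release}.
States satisfying A[req U req]: {Deny, Req, Release}.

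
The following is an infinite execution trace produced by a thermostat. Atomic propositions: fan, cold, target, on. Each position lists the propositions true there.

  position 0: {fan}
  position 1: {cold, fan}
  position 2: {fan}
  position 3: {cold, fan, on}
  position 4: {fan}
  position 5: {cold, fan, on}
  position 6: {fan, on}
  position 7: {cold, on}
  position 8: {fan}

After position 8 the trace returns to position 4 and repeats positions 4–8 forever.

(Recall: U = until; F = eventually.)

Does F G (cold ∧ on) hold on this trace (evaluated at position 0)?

G (cold ∧ on) is false at every position 0..8, so it never becomes true and F G (cold ∧ on) fails.

No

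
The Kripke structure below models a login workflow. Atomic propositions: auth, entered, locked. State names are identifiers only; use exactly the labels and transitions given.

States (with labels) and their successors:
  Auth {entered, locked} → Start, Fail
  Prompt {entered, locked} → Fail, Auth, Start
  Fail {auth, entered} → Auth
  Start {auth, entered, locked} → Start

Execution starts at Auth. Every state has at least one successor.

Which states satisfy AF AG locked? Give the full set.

{Start}

States satisfying AG locked: {Start}.
States satisfying AF AG locked: {Start}.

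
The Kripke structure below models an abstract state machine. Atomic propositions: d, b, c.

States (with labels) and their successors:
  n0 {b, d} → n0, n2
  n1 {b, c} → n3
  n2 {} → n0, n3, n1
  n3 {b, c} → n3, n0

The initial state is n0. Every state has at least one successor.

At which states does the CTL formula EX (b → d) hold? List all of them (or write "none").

{n0, n2, n3}

States satisfying b → d: {n0, n2}.
States satisfying EX (b → d): {n0, n2, n3}.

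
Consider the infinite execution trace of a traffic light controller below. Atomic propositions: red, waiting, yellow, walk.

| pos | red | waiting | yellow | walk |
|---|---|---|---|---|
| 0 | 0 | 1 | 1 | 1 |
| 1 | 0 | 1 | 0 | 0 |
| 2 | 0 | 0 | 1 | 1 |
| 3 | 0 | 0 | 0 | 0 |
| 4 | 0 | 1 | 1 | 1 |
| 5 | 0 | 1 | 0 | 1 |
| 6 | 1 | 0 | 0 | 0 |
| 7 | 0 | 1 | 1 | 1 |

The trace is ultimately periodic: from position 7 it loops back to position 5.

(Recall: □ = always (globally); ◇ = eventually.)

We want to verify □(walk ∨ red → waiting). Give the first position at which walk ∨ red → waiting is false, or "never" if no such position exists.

Check walk ∨ red → waiting at each position in order: 0 ✓, 1 ✓.
At position 2 the labels are {walk, yellow}, so walk ∨ red → waiting is false there. This is the first violation.

2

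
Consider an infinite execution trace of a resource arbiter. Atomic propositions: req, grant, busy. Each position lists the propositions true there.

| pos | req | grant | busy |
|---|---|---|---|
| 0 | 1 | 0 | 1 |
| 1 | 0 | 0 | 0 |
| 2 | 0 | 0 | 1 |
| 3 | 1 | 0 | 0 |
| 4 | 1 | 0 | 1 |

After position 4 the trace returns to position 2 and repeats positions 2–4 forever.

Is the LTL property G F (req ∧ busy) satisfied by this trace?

Holds

F (req ∧ busy) holds at every position 0..4, and those are all positions ever visited, so G F (req ∧ busy) holds.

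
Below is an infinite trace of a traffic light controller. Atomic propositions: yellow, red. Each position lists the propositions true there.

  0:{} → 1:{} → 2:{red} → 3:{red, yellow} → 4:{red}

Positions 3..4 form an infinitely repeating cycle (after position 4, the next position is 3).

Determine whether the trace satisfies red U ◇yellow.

Walking from position 0: ◇yellow first holds at position 0, and red holds at every earlier position along the way, so red U ◇yellow holds.

Yes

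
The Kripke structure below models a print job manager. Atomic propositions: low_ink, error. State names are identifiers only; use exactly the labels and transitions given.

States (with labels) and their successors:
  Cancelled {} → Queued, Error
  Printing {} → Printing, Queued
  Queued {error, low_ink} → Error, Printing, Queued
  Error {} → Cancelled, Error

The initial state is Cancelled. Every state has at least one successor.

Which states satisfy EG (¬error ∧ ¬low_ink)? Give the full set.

{Cancelled, Printing, Error}

States satisfying ¬error ∧ ¬low_ink: {Cancelled, Printing, Error}.
States satisfying EG (¬error ∧ ¬low_ink): {Cancelled, Printing, Error}.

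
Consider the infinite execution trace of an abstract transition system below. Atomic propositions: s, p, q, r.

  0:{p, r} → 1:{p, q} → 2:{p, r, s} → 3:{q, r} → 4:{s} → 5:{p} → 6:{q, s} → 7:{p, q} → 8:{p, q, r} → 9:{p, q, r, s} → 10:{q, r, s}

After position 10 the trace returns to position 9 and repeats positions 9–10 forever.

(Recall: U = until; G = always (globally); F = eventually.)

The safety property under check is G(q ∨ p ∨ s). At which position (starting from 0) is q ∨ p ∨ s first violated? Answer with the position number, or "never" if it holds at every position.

q ∨ p ∨ s holds at every position 0..10, and those are all the positions the trace ever visits, so the invariant G(q ∨ p ∨ s) is never violated.

never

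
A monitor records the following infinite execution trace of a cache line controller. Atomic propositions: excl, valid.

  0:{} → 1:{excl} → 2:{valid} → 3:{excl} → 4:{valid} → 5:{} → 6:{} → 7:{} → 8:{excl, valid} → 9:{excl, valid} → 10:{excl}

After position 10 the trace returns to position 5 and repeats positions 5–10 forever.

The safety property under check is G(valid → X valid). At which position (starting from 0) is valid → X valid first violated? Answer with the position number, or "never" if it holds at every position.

Check valid → X valid at each position in order: 0 ✓, 1 ✓.
At position 2 the labels are {valid} and the next position 3 has {excl}, so valid → X valid is false there. This is the first violation.

2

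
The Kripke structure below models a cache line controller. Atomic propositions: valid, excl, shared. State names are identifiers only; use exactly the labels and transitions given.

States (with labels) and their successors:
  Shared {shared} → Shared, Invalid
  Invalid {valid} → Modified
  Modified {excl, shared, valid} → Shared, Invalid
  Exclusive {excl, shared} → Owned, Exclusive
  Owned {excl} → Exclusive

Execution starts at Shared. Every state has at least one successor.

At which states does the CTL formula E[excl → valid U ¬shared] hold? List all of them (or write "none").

States satisfying excl → valid: {Shared, Invalid, Modified}.
States satisfying ¬shared: {Invalid, Owned}.
States satisfying E[excl → valid U ¬shared]: {Shared, Invalid, Modified, Owned}.

{Shared, Invalid, Modified, Owned}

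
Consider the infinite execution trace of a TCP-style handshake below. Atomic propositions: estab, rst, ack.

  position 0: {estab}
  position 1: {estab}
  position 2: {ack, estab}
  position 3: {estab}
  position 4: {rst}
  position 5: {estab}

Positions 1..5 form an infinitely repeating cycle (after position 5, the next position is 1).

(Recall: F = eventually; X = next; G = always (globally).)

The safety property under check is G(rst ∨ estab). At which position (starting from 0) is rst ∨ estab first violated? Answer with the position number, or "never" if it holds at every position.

rst ∨ estab holds at every position 0..5, and those are all the positions the trace ever visits, so the invariant G(rst ∨ estab) is never violated.

never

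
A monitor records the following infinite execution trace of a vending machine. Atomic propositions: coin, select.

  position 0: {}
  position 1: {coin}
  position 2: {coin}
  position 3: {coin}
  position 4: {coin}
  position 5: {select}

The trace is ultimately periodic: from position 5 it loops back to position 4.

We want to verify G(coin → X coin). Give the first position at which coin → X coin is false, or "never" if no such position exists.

4

Check coin → X coin at each position in order: 0 ✓, 1 ✓, 2 ✓, 3 ✓.
At position 4 the labels are {coin} and the next position 5 has {select}, so coin → X coin is false there. This is the first violation.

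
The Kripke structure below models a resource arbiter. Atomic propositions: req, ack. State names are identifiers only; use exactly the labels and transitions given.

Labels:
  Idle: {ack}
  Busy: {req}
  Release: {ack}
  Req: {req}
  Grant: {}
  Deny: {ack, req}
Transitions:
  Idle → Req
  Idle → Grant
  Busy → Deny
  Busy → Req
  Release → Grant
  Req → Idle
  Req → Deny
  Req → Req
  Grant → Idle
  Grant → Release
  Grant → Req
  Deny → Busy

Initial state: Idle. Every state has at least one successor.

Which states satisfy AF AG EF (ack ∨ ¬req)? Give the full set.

{Idle, Busy, Release, Req, Grant, Deny}

States satisfying AG EF (ack ∨ ¬req): {Idle, Busy, Release, Req, Grant, Deny}.
States satisfying AF AG EF (ack ∨ ¬req): {Idle, Busy, Release, Req, Grant, Deny}.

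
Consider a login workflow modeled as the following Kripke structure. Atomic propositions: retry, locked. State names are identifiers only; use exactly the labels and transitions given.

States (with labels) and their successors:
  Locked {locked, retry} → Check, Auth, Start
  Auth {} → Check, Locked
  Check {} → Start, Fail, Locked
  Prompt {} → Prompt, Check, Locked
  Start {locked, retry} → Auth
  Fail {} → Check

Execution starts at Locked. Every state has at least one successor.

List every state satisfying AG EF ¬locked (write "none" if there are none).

{Locked, Auth, Check, Prompt, Start, Fail}

States satisfying EF ¬locked: {Locked, Auth, Check, Prompt, Start, Fail}.
States satisfying AG EF ¬locked: {Locked, Auth, Check, Prompt, Start, Fail}.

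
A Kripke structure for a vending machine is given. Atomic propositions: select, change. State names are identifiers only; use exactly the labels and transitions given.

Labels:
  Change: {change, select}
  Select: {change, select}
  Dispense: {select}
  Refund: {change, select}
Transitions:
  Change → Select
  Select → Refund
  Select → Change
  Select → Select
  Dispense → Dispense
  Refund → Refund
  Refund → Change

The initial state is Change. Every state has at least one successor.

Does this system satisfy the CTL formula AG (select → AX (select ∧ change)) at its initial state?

Yes

States satisfying select → AX (select ∧ change): {Change, Select, Refund}.
States satisfying AG (select → AX (select ∧ change)): {Change, Select, Refund}.
Every state reachable from Change satisfies select → AX (select ∧ change).
Change ∈ Sat(AG (select → AX (select ∧ change))).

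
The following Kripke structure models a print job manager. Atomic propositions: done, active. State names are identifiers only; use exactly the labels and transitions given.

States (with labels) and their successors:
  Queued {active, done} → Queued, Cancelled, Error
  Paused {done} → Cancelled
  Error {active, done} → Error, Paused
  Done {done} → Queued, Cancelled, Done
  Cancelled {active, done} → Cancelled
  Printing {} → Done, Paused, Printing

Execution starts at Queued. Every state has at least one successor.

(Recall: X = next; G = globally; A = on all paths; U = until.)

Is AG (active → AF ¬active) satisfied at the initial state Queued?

Violated

States satisfying active → AF ¬active: {Paused, Done, Printing}.
States satisfying AG (active → AF ¬active): ∅.
Cancelled is reachable from Queued and violates active → AF ¬active, so AG fails at Queued.
Queued ∉ Sat(AG (active → AF ¬active)).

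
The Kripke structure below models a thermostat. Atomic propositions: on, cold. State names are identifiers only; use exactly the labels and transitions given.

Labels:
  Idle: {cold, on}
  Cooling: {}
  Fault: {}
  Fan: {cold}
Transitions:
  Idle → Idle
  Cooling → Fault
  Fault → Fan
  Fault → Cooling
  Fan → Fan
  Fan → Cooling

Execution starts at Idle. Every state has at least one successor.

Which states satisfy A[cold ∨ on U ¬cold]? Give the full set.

{Cooling, Fault}

States satisfying cold ∨ on: {Idle, Fan}.
States satisfying ¬cold: {Cooling, Fault}.
States satisfying A[cold ∨ on U ¬cold]: {Cooling, Fault}.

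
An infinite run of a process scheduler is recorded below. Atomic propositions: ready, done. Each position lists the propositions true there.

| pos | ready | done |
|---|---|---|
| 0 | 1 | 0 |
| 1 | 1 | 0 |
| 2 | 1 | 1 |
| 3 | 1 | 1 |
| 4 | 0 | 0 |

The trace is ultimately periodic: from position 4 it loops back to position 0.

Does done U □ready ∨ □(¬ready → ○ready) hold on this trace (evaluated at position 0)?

Walking from position 0: at position 0, □ready has not yet held and done fails, so done U □ready is false.
¬ready → ○ready holds at every position 0..4, and those are all positions ever visited, so □(¬ready → ○ready) holds.
Positions where ¬ready holds: 4.
Check ○ready at each: 4→ok.
At position 0: done U □ready is false; □(¬ready → ○ready) is true; so done U □ready ∨ □(¬ready → ○ready) is true.

Yes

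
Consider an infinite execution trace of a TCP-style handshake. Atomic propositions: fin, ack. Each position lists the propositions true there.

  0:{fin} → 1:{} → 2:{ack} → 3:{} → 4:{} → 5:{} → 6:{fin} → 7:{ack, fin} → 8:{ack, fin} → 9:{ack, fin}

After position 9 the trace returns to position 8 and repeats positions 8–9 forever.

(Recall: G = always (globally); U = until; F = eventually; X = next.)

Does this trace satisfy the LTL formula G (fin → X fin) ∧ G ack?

fin → X fin must hold at every position from 0 onward. It fails at position 0, so G (fin → X fin) is false.
Positions where fin holds: 0, 6, 7, 8, 9.
Check X fin at each: 0→fails, 6→ok, 7→ok, 8→ok, 9→ok.
ack must hold at every position from 0 onward. It fails at position 0, so G ack is false.
At position 0: G (fin → X fin) is false; G ack is false; so G (fin → X fin) ∧ G ack is false.

Does not hold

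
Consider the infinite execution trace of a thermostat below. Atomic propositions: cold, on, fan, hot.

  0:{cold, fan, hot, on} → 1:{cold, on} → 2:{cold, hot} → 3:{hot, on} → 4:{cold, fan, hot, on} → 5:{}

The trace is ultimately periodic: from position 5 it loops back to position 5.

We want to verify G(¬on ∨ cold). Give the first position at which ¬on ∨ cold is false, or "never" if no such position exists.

Check ¬on ∨ cold at each position in order: 0 ✓, 1 ✓, 2 ✓.
At position 3 the labels are {hot, on}, so ¬on ∨ cold is false there. This is the first violation.

3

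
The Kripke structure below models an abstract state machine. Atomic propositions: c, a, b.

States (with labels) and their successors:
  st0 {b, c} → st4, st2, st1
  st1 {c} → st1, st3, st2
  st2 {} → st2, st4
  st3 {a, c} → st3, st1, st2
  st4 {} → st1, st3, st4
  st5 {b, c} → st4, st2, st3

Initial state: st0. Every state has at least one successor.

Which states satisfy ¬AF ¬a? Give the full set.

{st3}

States satisfying ¬a: {st0, st1, st2, st4, st5}.
States satisfying AF ¬a: {st0, st1, st2, st4, st5}.
States satisfying ¬AF ¬a: {st3}.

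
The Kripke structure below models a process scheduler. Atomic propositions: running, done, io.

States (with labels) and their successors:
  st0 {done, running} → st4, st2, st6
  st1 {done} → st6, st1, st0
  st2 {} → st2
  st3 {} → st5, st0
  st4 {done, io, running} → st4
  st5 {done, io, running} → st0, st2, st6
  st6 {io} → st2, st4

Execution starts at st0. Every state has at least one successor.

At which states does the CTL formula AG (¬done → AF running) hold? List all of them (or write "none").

States satisfying ¬done → AF running: {st0, st1, st3, st4, st5}.
States satisfying AG (¬done → AF running): {st4}.

{st4}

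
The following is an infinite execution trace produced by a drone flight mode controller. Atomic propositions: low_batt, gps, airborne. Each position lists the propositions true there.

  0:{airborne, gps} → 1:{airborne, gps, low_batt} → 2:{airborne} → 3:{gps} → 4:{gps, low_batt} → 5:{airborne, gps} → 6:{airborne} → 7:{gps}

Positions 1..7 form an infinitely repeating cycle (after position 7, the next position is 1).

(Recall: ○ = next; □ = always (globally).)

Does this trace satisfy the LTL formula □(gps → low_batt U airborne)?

gps → low_batt U airborne must hold at every position from 0 onward. It fails at position 3, so □(gps → low_batt U airborne) is false.
Positions where gps holds: 0, 1, 3, 4, 5, 7.
Check low_batt U airborne at each: 0→ok, 1→ok, 3→fails, 4→ok, 5→ok, 7→fails.

No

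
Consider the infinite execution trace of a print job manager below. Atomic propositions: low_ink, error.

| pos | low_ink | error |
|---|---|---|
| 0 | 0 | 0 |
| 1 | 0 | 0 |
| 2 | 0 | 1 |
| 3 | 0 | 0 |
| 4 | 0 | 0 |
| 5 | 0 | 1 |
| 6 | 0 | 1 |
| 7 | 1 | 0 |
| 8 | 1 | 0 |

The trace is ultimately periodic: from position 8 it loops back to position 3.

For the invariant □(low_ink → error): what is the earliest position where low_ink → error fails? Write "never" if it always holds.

7

Check low_ink → error at each position in order: 0 ✓, 1 ✓, 2 ✓, 3 ✓, 4 ✓, 5 ✓, 6 ✓.
At position 7 the labels are {low_ink}, so low_ink → error is false there. This is the first violation.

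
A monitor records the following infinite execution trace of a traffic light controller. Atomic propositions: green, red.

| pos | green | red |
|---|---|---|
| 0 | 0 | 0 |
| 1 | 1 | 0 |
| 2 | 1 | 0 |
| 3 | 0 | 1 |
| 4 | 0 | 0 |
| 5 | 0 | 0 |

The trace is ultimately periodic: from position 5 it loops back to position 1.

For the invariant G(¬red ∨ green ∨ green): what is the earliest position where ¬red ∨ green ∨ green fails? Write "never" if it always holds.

Check ¬red ∨ green ∨ green at each position in order: 0 ✓, 1 ✓, 2 ✓.
At position 3 the labels are {red}, so ¬red ∨ green ∨ green is false there. This is the first violation.

3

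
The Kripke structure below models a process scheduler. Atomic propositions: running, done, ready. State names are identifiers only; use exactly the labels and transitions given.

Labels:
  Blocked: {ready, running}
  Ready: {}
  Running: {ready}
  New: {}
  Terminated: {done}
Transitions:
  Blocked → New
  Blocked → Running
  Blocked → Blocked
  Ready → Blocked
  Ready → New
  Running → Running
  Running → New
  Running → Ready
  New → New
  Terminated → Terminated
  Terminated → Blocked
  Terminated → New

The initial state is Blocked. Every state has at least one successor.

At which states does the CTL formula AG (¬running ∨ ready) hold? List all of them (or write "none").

States satisfying ¬running ∨ ready: {Blocked, Ready, Running, New, Terminated}.
States satisfying AG (¬running ∨ ready): {Blocked, Ready, Running, New, Terminated}.

{Blocked, Ready, Running, New, Terminated}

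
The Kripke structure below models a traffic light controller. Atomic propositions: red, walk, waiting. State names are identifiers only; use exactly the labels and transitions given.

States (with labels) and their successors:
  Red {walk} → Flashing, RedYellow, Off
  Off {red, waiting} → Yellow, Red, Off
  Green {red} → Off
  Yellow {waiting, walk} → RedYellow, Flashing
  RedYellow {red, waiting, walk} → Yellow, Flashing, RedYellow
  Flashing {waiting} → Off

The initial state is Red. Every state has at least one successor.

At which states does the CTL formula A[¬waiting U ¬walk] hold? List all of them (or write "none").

{Off, Green, Flashing}

States satisfying ¬waiting: {Red, Green}.
States satisfying ¬walk: {Off, Green, Flashing}.
States satisfying A[¬waiting U ¬walk]: {Off, Green, Flashing}.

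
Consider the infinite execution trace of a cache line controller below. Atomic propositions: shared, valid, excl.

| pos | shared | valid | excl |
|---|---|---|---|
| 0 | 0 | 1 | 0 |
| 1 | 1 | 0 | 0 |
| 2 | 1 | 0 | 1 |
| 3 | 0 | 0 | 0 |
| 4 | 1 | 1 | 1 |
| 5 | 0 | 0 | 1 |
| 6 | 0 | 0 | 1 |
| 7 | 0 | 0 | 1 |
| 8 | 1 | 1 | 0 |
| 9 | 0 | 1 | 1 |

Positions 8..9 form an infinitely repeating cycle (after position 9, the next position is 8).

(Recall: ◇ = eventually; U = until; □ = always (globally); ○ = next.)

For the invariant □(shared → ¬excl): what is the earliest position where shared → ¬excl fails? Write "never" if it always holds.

2

Check shared → ¬excl at each position in order: 0 ✓, 1 ✓.
At position 2 the labels are {excl, shared}, so shared → ¬excl is false there. This is the first violation.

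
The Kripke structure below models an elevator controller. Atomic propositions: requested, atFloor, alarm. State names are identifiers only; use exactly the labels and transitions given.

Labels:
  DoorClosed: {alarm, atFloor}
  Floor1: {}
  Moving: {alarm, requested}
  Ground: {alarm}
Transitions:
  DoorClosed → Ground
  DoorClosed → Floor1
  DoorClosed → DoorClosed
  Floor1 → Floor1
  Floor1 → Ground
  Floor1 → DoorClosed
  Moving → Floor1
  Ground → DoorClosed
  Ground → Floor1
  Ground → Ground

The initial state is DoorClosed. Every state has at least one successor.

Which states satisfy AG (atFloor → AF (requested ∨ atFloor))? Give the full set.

{DoorClosed, Floor1, Moving, Ground}

States satisfying atFloor → AF (requested ∨ atFloor): {DoorClosed, Floor1, Moving, Ground}.
States satisfying AG (atFloor → AF (requested ∨ atFloor)): {DoorClosed, Floor1, Moving, Ground}.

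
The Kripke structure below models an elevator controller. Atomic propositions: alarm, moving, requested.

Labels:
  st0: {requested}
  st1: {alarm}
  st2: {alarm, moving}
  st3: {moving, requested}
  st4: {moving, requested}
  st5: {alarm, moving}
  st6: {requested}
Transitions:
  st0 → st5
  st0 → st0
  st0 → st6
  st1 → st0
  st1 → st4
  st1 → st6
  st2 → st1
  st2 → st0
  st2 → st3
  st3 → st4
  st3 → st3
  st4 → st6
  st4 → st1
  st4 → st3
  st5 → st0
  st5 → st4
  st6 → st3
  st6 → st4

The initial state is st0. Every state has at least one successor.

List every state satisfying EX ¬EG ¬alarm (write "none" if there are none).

States satisfying ¬EG ¬alarm: {st1, st2, st5}.
States satisfying EX ¬EG ¬alarm: {st0, st2, st4}.

{st0, st2, st4}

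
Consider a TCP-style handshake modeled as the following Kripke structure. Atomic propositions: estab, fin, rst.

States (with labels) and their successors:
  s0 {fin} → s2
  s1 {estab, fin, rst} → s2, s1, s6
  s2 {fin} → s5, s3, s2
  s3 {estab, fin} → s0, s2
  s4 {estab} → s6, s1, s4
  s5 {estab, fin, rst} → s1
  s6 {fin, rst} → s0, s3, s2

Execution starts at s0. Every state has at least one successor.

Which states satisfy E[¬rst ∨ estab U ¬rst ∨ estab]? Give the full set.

States satisfying ¬rst ∨ estab: {s0, s1, s2, s3, s4, s5}.
States satisfying E[¬rst ∨ estab U ¬rst ∨ estab]: {s0, s1, s2, s3, s4, s5}.

{s0, s1, s2, s3, s4, s5}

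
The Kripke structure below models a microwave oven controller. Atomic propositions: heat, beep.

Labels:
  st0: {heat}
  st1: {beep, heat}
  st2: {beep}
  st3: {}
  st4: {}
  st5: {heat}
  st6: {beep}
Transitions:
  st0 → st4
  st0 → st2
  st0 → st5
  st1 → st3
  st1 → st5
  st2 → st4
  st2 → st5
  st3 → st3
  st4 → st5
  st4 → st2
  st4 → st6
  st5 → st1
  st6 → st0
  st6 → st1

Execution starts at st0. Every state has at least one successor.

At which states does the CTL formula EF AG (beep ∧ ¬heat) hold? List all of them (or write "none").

States satisfying AG (beep ∧ ¬heat): ∅.
States satisfying EF AG (beep ∧ ¬heat): ∅.

none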